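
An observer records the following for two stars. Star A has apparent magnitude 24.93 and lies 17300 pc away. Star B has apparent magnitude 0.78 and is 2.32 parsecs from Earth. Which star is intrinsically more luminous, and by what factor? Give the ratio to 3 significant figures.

Star B is more luminous, by a factor of 82.2.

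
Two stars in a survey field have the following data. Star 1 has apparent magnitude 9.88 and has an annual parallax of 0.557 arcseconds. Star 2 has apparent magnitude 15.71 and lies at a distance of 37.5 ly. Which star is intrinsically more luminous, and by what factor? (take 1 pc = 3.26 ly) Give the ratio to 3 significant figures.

Star 1 is more luminous, by a factor of 5.23.

Star 1: d = 1/p = 1/0.557″ = 1.795 pc
Star 1: M = m − 5 log₁₀ d + 5 = 9.88 − 5·0.2541 + 5 = 13.609
Star 2: d = 37.5 ly / 3.26 = 11.50 pc
Star 2: M = m − 5 log₁₀ d + 5 = 15.71 − 5·1.0608 + 5 = 15.406
ΔM = M_1 − M_2 = 13.609 − (15.406) = -1.797; smaller M is more luminous → Star 1.
L ratio = 10^(0.4 |ΔM|) = 10^0.719 = 5.232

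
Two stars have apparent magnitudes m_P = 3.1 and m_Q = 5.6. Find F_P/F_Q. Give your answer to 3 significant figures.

F_P/F_Q ≈ 10.0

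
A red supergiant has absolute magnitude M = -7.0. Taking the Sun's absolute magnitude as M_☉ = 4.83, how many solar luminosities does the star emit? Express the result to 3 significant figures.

L/L_☉ ≈ 54000

M − M_☉ = -7.0 − 4.83 = -11.830
L/L_☉ = 10^(−0.4 (M − M_☉)) = 10^4.732 = 53950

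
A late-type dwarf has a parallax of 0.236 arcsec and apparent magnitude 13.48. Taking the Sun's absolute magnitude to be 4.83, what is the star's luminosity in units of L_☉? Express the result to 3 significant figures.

L/L_☉ ≈ 6.23×10^-5

d = 1/p = 1/0.236″ = 4.237 pc
M = m − 5 log₁₀ d + 5 = 13.48 − 5·0.6271 + 5 = 15.345
M − M_☉ = 15.345 − 4.83 = 10.515
L/L_☉ = 10^(−0.4 × 10.515) = 6.226×10^-5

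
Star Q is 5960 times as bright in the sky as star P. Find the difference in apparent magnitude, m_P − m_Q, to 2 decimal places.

m_P − m_Q ≈ 9.44

Pogson: Δm = −2.5 log₁₀(ratio) = −2.5 log₁₀(5960) = −2.5 × 3.7752 = -9.438
Star Q is brighter so has the smaller magnitude: m_P − m_Q is positive.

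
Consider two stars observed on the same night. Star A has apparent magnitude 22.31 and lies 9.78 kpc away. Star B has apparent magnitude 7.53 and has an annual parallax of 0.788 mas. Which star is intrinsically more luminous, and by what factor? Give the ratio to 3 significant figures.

Star B is more luminous, by a factor of 13700.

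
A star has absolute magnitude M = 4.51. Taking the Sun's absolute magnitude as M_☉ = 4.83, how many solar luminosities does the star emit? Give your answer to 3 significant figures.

M − M_☉ = 4.51 − 4.83 = -0.320
L/L_☉ = 10^(−0.4 (M − M_☉)) = 10^0.128 = 1.343

L/L_☉ ≈ 1.34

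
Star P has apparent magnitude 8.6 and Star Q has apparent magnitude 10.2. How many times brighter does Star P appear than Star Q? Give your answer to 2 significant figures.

Magnitude difference = -1.6
Flux ratio = 10^(−0.4 Δm) = 10^(−0.4 × -1.6) = 10^0.640 = 4.365

4.4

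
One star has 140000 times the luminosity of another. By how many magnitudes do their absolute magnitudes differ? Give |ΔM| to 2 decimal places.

Pogson: ΔM = −2.5 log₁₀(ratio) = −2.5 log₁₀(140000) = −2.5 × 5.1461 = -12.865

|ΔM| ≈ 12.87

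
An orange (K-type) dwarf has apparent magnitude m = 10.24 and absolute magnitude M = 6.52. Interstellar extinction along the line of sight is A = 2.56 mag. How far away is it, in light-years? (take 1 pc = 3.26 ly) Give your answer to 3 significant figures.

m − M = 5 log₁₀(d/10 pc) + A  ⇒  10.24 − (6.52) − 2.56 = 5 log₁₀(d/10)
1.160 = 5 log₁₀(d/10)
log₁₀ d = (m − M − A)/5 + 1 = 1.2320
d = 10^1.2320 = 17.06 pc
= 55.62 ly

d ≈ 55.6 ly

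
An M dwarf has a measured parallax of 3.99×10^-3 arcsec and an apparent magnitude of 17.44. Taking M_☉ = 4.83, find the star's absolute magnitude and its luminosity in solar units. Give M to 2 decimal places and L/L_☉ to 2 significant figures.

M ≈ 10.44; L/L_☉ ≈ 5.7×10^-3

d = 1/p = 1/3.99×10^-3″ = 250.6 pc
M = m − 5 log₁₀ d + 5 = 17.44 − 5·2.3990 + 5 = 10.445
M − M_☉ = 10.445 − 4.83 = 5.615
L/L_☉ = 10^(−0.4 × 5.615) = 5.676×10^-3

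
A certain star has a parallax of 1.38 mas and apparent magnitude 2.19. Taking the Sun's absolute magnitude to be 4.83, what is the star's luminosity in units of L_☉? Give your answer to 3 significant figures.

d = 1/p = 1000/1.38 mas = 724.6 pc
M = m − 5 log₁₀ d + 5 = 2.19 − 5·2.8601 + 5 = -7.111
M − M_☉ = -7.111 − 4.83 = -11.941
L/L_☉ = 10^(−0.4 × -11.941) = 59740

L/L_☉ ≈ 59700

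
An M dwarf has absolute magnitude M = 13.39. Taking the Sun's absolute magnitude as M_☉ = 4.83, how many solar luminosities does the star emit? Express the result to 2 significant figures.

L/L_☉ ≈ 3.8×10^-4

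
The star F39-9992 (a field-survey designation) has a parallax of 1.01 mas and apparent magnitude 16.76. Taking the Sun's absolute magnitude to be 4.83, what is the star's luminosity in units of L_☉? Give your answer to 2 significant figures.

d = 1/p = 1000/1.01 mas = 990.1 pc
M = m − 5 log₁₀ d + 5 = 16.76 − 5·2.9957 + 5 = 6.782
M − M_☉ = 6.782 − 4.83 = 1.952
L/L_☉ = 10^(−0.4 × 1.952) = 0.1657

L/L_☉ ≈ 0.17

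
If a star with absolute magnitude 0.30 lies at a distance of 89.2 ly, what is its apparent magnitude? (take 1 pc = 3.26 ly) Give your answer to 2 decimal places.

d = 89.2 ly / 3.26 = 27.36 pc
m = M + 5 log₁₀ d − 5 = 0.30 + 5·1.4371 − 5 = 2.486

m ≈ 2.49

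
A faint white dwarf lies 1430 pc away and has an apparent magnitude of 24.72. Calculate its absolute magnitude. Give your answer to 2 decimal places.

M ≈ 13.94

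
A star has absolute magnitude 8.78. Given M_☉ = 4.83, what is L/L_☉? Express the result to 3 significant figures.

M − M_☉ = 8.78 − 4.83 = 3.950
L/L_☉ = 10^(−0.4 (M − M_☉)) = 10^-1.580 = 0.02630

L/L_☉ ≈ 0.0263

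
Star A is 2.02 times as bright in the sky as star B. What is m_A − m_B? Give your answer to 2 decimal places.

m_A − m_B ≈ -0.76

Pogson: Δm = −2.5 log₁₀(ratio) = −2.5 log₁₀(2.02) = −2.5 × 0.3054 = -0.763
Star A is brighter, so it has the smaller magnitude: the difference is negative.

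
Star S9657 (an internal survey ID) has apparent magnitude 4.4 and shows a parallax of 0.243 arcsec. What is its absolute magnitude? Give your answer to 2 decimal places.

d = 1/p = 1/0.243″ = 4.115 pc
5 log₁₀(d/10 pc) = 5 log₁₀(4.115) − 5 = -1.928
M = m − 5 log₁₀(d/10) = 4.4 + 1.928 = 6.328

M ≈ 6.33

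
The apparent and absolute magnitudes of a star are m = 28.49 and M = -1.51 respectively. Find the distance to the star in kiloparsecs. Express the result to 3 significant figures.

d ≈ 10000 kpc

Distance modulus: m − M = 28.49 − (-1.51) = 30.000
m − M = 5 log₁₀ d − 5
log₁₀ d = (m − M)/5 + 1 = 7.0000
d = 10^7.0000 = 1.000×10^7 pc
= 10000 kpc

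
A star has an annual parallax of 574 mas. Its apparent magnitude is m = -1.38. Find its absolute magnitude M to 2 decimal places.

M ≈ 2.41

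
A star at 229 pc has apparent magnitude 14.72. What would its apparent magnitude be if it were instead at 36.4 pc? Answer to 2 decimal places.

m ≈ 10.73

Flux ∝ 1/d², so Δm = 5 log₁₀(d₂/d₁) = 5 log₁₀(36.4/229) = -3.994
m₂ = m₁ + Δm = 14.72 + (-3.994) = 10.726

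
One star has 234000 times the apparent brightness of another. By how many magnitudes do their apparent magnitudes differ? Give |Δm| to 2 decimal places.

|Δm| ≈ 13.42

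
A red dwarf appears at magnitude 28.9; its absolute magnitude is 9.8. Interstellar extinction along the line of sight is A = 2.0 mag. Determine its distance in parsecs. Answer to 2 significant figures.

m − M = 5 log₁₀(d/10 pc) + A  ⇒  28.9 − (9.8) − 2.0 = 5 log₁₀(d/10)
17.100 = 5 log₁₀(d/10)
log₁₀ d = (m − M − A)/5 + 1 = 4.4200
d = 10^4.4200 = 26300 pc

d ≈ 26000 pc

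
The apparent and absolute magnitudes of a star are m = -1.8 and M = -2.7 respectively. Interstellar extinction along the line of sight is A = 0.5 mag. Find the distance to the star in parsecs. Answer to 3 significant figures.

d ≈ 12.0 pc

m − M = 5 log₁₀(d/10 pc) + A  ⇒  -1.8 − (-2.7) − 0.5 = 5 log₁₀(d/10)
0.400 = 5 log₁₀(d/10)
log₁₀ d = (m − M − A)/5 + 1 = 1.0800
d = 10^1.0800 = 12.02 pc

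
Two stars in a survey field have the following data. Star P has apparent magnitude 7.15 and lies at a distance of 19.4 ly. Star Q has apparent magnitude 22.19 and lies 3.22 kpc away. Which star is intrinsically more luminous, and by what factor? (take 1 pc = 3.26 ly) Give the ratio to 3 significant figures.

Star P is more luminous, by a factor of 3.54.

Star P: d = 19.4 ly / 3.26 = 5.951 pc
Star P: M = m − 5 log₁₀ d + 5 = 7.15 − 5·0.7746 + 5 = 8.277
Star Q: d = 3.22 kpc = 3220 pc
Star Q: M = m − 5 log₁₀ d + 5 = 22.19 − 5·3.5079 + 5 = 9.651
ΔM = M_P − M_Q = 8.277 − (9.651) = -1.374; smaller M is more luminous → Star P.
L ratio = 10^(0.4 |ΔM|) = 10^0.549 = 3.544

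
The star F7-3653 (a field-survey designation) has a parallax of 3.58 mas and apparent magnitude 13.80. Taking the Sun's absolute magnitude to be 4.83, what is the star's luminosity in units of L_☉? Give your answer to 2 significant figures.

d = 1/p = 1000/3.58 mas = 279.3 pc
M = m − 5 log₁₀ d + 5 = 13.80 − 5·2.4461 + 5 = 6.569
M − M_☉ = 6.569 − 4.83 = 1.739
L/L_☉ = 10^(−0.4 × 1.739) = 0.2015

L/L_☉ ≈ 0.20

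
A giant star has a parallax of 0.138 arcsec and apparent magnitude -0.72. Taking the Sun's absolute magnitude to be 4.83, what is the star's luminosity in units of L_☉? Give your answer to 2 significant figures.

d = 1/p = 1/0.138″ = 7.246 pc
M = m − 5 log₁₀ d + 5 = -0.72 − 5·0.8601 + 5 = -0.021
M − M_☉ = -0.021 − 4.83 = -4.851
L/L_☉ = 10^(−0.4 × -4.851) = 87.14

L/L_☉ ≈ 87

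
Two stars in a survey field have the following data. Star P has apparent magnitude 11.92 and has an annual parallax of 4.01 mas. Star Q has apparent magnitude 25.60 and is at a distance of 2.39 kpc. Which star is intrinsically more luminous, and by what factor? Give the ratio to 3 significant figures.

Star P is more luminous, by a factor of 3230.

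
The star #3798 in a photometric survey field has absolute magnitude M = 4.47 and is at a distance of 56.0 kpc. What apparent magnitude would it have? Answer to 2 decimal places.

m ≈ 23.21

d = 56.0 kpc = 56000 pc
m = M + 5 log₁₀ d − 5 = 4.47 + 5·4.7482 − 5 = 23.211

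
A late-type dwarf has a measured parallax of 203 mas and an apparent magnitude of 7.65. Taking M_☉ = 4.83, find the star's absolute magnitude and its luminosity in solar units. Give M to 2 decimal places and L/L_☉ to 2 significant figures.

d = 1/p = 1000/203 mas = 4.926 pc
M = m − 5 log₁₀ d + 5 = 7.65 − 5·0.6925 + 5 = 9.187
M − M_☉ = 9.187 − 4.83 = 4.357
L/L_☉ = 10^(−0.4 × 4.357) = 0.01807

M ≈ 9.19; L/L_☉ ≈ 0.018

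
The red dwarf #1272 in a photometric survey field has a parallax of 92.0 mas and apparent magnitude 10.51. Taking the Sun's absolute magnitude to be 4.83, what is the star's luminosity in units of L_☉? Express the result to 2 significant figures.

L/L_☉ ≈ 6.3×10^-3

d = 1/p = 1000/92.0 mas = 10.87 pc
M = m − 5 log₁₀ d + 5 = 10.51 − 5·1.0362 + 5 = 10.329
M − M_☉ = 10.329 − 4.83 = 5.499
L/L_☉ = 10^(−0.4 × 5.499) = 6.316×10^-3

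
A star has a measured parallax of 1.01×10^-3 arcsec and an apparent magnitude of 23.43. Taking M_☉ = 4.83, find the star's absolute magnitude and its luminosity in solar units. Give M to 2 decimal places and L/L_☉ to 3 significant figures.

M ≈ 13.45; L/L_☉ ≈ 3.56×10^-4

d = 1/p = 1/1.01×10^-3″ = 990.1 pc
M = m − 5 log₁₀ d + 5 = 23.43 − 5·2.9957 + 5 = 13.452
M − M_☉ = 13.452 − 4.83 = 8.622
L/L_☉ = 10^(−0.4 × 8.622) = 3.559×10^-4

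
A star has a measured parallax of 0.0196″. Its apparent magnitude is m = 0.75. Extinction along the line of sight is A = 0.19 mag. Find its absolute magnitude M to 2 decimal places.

M ≈ -2.98

d = 1/p = 1/0.0196″ = 51.02 pc
5 log₁₀(d/10 pc) = 5 log₁₀(51.02) − 5 = 3.539
M = m − 5 log₁₀(d/10) − A = 0.75 − 3.539 − 0.19 = -2.979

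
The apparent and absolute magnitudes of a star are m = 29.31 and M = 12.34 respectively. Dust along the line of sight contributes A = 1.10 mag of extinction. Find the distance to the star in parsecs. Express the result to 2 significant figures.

m − M = 5 log₁₀(d/10 pc) + A  ⇒  29.31 − (12.34) − 1.10 = 5 log₁₀(d/10)
15.870 = 5 log₁₀(d/10)
log₁₀ d = (m − M − A)/5 + 1 = 4.1740
d = 10^4.1740 = 14930 pc

d ≈ 15000 pc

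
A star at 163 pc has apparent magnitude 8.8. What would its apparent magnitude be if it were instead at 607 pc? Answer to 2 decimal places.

Flux ∝ 1/d², so Δm = 5 log₁₀(d₂/d₁) = 5 log₁₀(607/163) = 2.855
m₂ = m₁ + Δm = 8.8 + (2.855) = 11.655

m ≈ 11.66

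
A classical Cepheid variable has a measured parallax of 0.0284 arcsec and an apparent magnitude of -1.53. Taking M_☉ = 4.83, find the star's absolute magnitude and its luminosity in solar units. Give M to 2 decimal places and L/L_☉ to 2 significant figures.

d = 1/p = 1/0.0284″ = 35.21 pc
M = m − 5 log₁₀ d + 5 = -1.53 − 5·1.5467 + 5 = -4.263
M − M_☉ = -4.263 − 4.83 = -9.093
L/L_☉ = 10^(−0.4 × -9.093) = 4339

M ≈ -4.26; L/L_☉ ≈ 4300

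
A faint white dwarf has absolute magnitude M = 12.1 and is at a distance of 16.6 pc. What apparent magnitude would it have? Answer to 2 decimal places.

m = M + 5 log₁₀ d − 5 = 12.1 + 5·1.2201 − 5 = 13.201

m ≈ 13.20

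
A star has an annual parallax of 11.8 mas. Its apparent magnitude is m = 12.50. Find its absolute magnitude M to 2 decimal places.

M ≈ 7.86

p = 11.8 mas = 0.0118″ → d = 1/p = 84.75 pc
5 log₁₀(d/10 pc) = 5 log₁₀(84.75) − 5 = 4.641
M = m − 5 log₁₀(d/10) = 12.50 − 4.641 = 7.859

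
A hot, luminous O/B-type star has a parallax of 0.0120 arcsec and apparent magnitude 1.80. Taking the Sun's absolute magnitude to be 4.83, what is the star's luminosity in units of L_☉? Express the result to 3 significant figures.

L/L_☉ ≈ 1130

d = 1/p = 1/0.0120″ = 83.33 pc
M = m − 5 log₁₀ d + 5 = 1.80 − 5·1.9208 + 5 = -2.804
M − M_☉ = -2.804 − 4.83 = -7.634
L/L_☉ = 10^(−0.4 × -7.634) = 1131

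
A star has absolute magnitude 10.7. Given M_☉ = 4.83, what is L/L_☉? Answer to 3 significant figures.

L/L_☉ ≈ 4.49×10^-3

M − M_☉ = 10.7 − 4.83 = 5.870
L/L_☉ = 10^(−0.4 (M − M_☉)) = 10^-2.348 = 4.487×10^-3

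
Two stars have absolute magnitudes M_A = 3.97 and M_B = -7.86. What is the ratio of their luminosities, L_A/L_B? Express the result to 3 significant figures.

ΔM = M_A − M_B = 11.83
L_A/L_B = 10^(−0.4 ΔM) = 10^-4.732 = 1.854×10^-5

L_A/L_B ≈ 1.85×10^-5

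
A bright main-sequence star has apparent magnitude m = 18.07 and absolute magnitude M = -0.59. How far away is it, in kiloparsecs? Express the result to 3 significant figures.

d ≈ 54.0 kpc

μ = m − M = 18.660
m − M = 5 log₁₀ d − 5
log₁₀ d = (m − M)/5 + 1 = 4.7320
d = 10^4.7320 = 53950 pc
= 53.95 kpc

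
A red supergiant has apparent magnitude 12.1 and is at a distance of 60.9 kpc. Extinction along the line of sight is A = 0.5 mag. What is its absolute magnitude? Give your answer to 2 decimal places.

M ≈ -7.32

d = 60.9 kpc = 60900 pc
5 log₁₀(d/10 pc) = 5 log₁₀(60900) − 5 = 18.923
M = m − 5 log₁₀(d/10) − A = 12.1 − 18.923 − 0.5 = -7.323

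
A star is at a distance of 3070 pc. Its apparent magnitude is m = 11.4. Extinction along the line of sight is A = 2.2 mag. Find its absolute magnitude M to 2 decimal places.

M ≈ -3.24

5 log₁₀(d/10 pc) = 5 log₁₀(3070) − 5 = 12.436
M = m − 5 log₁₀(d/10) − A = 11.4 − 12.436 − 2.2 = -3.236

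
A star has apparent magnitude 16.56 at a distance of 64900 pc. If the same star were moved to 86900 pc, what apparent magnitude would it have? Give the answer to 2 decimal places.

Flux ∝ 1/d², so Δm = 5 log₁₀(d₂/d₁) = 5 log₁₀(86900/64900) = 0.634
m₂ = m₁ + Δm = 16.56 + (0.634) = 17.194

m ≈ 17.19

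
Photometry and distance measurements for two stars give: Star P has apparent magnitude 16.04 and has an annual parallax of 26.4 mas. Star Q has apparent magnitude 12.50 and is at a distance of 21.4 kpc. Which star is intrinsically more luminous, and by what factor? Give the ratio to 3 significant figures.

Star P: p = 26.4 mas = 0.0264″ → d = 1/p = 37.88 pc
Star P: M = m − 5 log₁₀ d + 5 = 16.04 − 5·1.5784 + 5 = 13.148
Star Q: d = 21.4 kpc = 21400 pc
Star Q: M = m − 5 log₁₀ d + 5 = 12.50 − 5·4.3304 + 5 = -4.152
ΔM = M_P − M_Q = 13.148 − (-4.152) = 17.300; smaller M is more luminous → Star Q.
L ratio = 10^(0.4 |ΔM|) = 10^6.920 = 8.318×10^6

Star Q is more luminous, by a factor of 8.32×10^6.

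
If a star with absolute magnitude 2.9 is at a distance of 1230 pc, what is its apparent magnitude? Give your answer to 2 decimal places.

m ≈ 13.35

m = M + 5 log₁₀ d − 5 = 2.9 + 5·3.0899 − 5 = 13.350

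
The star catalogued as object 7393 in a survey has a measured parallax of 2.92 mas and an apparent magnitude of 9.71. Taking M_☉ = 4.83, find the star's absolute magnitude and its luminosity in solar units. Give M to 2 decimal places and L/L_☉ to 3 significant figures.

M ≈ 2.04; L/L_☉ ≈ 13.1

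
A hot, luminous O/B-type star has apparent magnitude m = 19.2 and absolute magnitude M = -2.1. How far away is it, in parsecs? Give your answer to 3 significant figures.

μ = m − M = 21.300
m − M = 5 log₁₀ d − 5
log₁₀ d = (m − M)/5 + 1 = 5.2600
d = 10^5.2600 = 182000 pc

d ≈ 182000 pc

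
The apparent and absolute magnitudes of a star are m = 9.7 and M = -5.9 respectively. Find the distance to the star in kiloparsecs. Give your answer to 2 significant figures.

d ≈ 13 kpc

Distance modulus: m − M = 9.7 − (-5.9) = 15.600
m − M = 5 log₁₀ d − 5
log₁₀ d = (m − M)/5 + 1 = 4.1200
d = 10^4.1200 = 13180 pc
= 13.18 kpc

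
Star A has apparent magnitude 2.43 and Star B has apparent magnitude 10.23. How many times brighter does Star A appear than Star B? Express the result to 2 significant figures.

1300

Δm = 2.43 − (10.23) = -7.80
Flux ratio = 10^(−0.4 Δm) = 10^(−0.4 × -7.80) = 10^3.120 = 1318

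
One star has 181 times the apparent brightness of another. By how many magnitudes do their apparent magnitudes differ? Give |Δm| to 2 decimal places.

Pogson: Δm = −2.5 log₁₀(ratio) = −2.5 log₁₀(181) = −2.5 × 2.2577 = -5.644

|Δm| ≈ 5.64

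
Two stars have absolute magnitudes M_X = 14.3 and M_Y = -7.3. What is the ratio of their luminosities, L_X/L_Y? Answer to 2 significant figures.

L_X/L_Y ≈ 2.3×10^-9

ΔM = M_X − M_Y = 21.6
L_X/L_Y = 10^(−0.4 ΔM) = 10^-8.640 = 2.291×10^-9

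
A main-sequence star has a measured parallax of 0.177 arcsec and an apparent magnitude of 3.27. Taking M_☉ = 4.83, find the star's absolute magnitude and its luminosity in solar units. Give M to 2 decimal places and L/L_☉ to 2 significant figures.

M ≈ 4.51; L/L_☉ ≈ 1.3

d = 1/p = 1/0.177″ = 5.650 pc
M = m − 5 log₁₀ d + 5 = 3.27 − 5·0.7520 + 5 = 4.510
M − M_☉ = 4.510 − 4.83 = -0.320
L/L_☉ = 10^(−0.4 × -0.320) = 1.343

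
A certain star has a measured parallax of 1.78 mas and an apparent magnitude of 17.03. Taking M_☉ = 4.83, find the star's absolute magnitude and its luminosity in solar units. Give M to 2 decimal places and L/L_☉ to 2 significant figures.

d = 1/p = 1000/1.78 mas = 561.8 pc
M = m − 5 log₁₀ d + 5 = 17.03 − 5·2.7496 + 5 = 8.282
M − M_☉ = 8.282 − 4.83 = 3.452
L/L_☉ = 10^(−0.4 × 3.452) = 0.04161

M ≈ 8.28; L/L_☉ ≈ 0.042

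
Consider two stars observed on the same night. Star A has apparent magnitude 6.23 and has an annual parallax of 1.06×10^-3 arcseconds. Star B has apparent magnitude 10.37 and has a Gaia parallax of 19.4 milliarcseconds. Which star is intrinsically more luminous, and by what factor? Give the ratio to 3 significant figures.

Star A: d = 1/p = 1/1.06×10^-3″ = 943.4 pc
Star A: M = m − 5 log₁₀ d + 5 = 6.23 − 5·2.9747 + 5 = -3.643
Star B: p = 19.4 mas = 0.0194″ → d = 1/p = 51.55 pc
Star B: M = m − 5 log₁₀ d + 5 = 10.37 − 5·1.7122 + 5 = 6.809
ΔM = M_A − M_B = -3.643 − (6.809) = -10.452; smaller M is more luminous → Star A.
L ratio = 10^(0.4 |ΔM|) = 10^4.181 = 15170

Star A is more luminous, by a factor of 15200.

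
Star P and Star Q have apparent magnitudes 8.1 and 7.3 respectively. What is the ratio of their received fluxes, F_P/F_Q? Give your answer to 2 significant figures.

Magnitude difference = 0.8
Flux ratio = 10^(−0.4 Δm) = 10^(−0.4 × 0.8) = 10^-0.320 = 0.4786

F_P/F_Q ≈ 0.48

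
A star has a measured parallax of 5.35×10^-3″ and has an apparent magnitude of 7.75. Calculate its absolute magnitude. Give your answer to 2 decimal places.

d = 1/p = 1/5.35×10^-3″ = 186.9 pc
5 log₁₀(d/10 pc) = 5 log₁₀(186.9) − 5 = 6.358
M = m − 5 log₁₀(d/10) = 7.75 − 6.358 = 1.392

M ≈ 1.39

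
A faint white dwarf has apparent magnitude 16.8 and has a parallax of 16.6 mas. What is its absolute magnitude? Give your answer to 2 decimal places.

M ≈ 12.90

p = 16.6 mas = 0.0166″ → d = 1/p = 60.24 pc
5 log₁₀(d/10 pc) = 5 log₁₀(60.24) − 5 = 3.899
M = m − 5 log₁₀(d/10) = 16.8 − 3.899 = 12.901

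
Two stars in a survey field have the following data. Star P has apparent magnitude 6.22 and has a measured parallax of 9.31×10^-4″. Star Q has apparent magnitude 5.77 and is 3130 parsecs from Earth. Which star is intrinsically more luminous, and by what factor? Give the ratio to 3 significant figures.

Star Q is more luminous, by a factor of 12.9.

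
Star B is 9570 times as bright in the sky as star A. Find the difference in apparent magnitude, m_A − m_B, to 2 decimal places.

m_A − m_B ≈ 9.95

Pogson: Δm = −2.5 log₁₀(ratio) = −2.5 log₁₀(9570) = −2.5 × 3.9809 = -9.952
Star B is brighter so has the smaller magnitude: m_A − m_B is positive.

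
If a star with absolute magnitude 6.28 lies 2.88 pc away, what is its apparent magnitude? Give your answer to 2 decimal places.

m = M + 5 log₁₀ d − 5 = 6.28 + 5·0.4594 − 5 = 3.577

m ≈ 3.58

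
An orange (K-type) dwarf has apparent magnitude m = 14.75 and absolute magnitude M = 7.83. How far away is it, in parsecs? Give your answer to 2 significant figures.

μ = m − M = 6.920
m − M = 5 log₁₀ d − 5
log₁₀ d = (m − M)/5 + 1 = 2.3840
d = 10^2.3840 = 242.1 pc

d ≈ 240 pc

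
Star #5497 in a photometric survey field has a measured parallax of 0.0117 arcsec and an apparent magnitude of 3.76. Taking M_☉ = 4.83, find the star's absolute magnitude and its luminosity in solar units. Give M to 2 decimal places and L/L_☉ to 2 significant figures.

d = 1/p = 1/0.0117″ = 85.47 pc
M = m − 5 log₁₀ d + 5 = 3.76 − 5·1.9318 + 5 = -0.899
M − M_☉ = -0.899 − 4.83 = -5.729
L/L_☉ = 10^(−0.4 × -5.729) = 195.7

M ≈ -0.90; L/L_☉ ≈ 200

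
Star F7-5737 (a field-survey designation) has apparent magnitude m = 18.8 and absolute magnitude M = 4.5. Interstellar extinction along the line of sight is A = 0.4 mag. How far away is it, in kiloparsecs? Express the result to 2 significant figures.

m − M = 5 log₁₀(d/10 pc) + A  ⇒  18.8 − (4.5) − 0.4 = 5 log₁₀(d/10)
13.900 = 5 log₁₀(d/10)
log₁₀ d = (m − M − A)/5 + 1 = 3.7800
d = 10^3.7800 = 6026 pc
= 6.026 kpc

d ≈ 6.0 kpc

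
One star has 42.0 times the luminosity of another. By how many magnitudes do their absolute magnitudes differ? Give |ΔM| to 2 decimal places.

|ΔM| ≈ 4.06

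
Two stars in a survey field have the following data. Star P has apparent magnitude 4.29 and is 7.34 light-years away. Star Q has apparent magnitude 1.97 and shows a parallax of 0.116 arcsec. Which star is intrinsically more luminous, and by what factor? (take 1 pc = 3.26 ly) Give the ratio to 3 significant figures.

Star Q is more luminous, by a factor of 124.

Star P: d = 7.34 ly / 3.26 = 2.252 pc
Star P: M = m − 5 log₁₀ d + 5 = 4.29 − 5·0.3525 + 5 = 7.528
Star Q: d = 1/p = 1/0.116″ = 8.621 pc
Star Q: M = m − 5 log₁₀ d + 5 = 1.97 − 5·0.9355 + 5 = 2.292
ΔM = M_P − M_Q = 7.528 − (2.292) = 5.235; smaller M is more luminous → Star Q.
L ratio = 10^(0.4 |ΔM|) = 10^2.094 = 124.2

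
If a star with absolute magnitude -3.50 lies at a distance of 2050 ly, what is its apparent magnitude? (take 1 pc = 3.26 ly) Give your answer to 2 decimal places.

d = 2050 ly / 3.26 = 628.8 pc
m = M + 5 log₁₀ d − 5 = -3.50 + 5·2.7985 − 5 = 5.493

m ≈ 5.49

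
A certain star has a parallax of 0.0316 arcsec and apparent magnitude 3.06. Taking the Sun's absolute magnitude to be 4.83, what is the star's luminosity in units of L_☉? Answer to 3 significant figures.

L/L_☉ ≈ 51.1

d = 1/p = 1/0.0316″ = 31.65 pc
M = m − 5 log₁₀ d + 5 = 3.06 − 5·1.5003 + 5 = 0.558
M − M_☉ = 0.558 − 4.83 = -4.272
L/L_☉ = 10^(−0.4 × -4.272) = 51.12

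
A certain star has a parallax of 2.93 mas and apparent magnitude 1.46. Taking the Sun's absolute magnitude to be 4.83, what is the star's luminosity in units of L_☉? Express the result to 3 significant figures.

L/L_☉ ≈ 26000

d = 1/p = 1000/2.93 mas = 341.3 pc
M = m − 5 log₁₀ d + 5 = 1.46 − 5·2.5331 + 5 = -6.206
M − M_☉ = -6.206 − 4.83 = -11.036
L/L_☉ = 10^(−0.4 × -11.036) = 25960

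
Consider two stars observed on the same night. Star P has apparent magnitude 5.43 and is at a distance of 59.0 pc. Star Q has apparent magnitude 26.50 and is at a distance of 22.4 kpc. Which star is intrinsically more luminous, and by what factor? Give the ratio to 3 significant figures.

Star P is more luminous, by a factor of 1860.

Star P: M = m − 5 log₁₀ d + 5 = 5.43 − 5·1.7709 + 5 = 1.576
Star Q: d = 22.4 kpc = 22400 pc
Star Q: M = m − 5 log₁₀ d + 5 = 26.50 − 5·4.3502 + 5 = 9.749
ΔM = M_P − M_Q = 1.576 − (9.749) = -8.173; smaller M is more luminous → Star P.
L ratio = 10^(0.4 |ΔM|) = 10^3.269 = 1859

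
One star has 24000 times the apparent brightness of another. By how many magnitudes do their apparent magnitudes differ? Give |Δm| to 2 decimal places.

|Δm| ≈ 10.95

Pogson: Δm = −2.5 log₁₀(ratio) = −2.5 log₁₀(24000) = −2.5 × 4.3802 = -10.951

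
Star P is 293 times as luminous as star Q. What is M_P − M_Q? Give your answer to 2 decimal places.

Pogson: ΔM = −2.5 log₁₀(ratio) = −2.5 log₁₀(293) = −2.5 × 2.4669 = -6.167
Star P is brighter, so it has the smaller magnitude: the difference is negative.

M_P − M_Q ≈ -6.17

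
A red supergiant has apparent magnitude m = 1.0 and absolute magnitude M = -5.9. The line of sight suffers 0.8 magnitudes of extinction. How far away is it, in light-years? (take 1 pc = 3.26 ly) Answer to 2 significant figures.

m − M = 5 log₁₀(d/10 pc) + A  ⇒  1.0 − (-5.9) − 0.8 = 5 log₁₀(d/10)
6.100 = 5 log₁₀(d/10)
log₁₀ d = (m − M − A)/5 + 1 = 2.2200
d = 10^2.2200 = 166.0 pc
= 541.0 ly

d ≈ 540 ly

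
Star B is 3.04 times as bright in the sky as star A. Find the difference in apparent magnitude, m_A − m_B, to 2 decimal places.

m_A − m_B ≈ 1.21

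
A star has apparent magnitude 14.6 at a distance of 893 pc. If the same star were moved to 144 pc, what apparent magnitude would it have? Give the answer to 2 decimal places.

Flux ∝ 1/d², so Δm = 5 log₁₀(d₂/d₁) = 5 log₁₀(144/893) = -3.962
m₂ = m₁ + Δm = 14.6 + (-3.962) = 10.638

m ≈ 10.64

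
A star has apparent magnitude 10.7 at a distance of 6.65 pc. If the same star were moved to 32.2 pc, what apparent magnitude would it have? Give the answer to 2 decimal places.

Flux ∝ 1/d², so Δm = 5 log₁₀(d₂/d₁) = 5 log₁₀(32.2/6.65) = 3.425
m₂ = m₁ + Δm = 10.7 + (3.425) = 14.125

m ≈ 14.13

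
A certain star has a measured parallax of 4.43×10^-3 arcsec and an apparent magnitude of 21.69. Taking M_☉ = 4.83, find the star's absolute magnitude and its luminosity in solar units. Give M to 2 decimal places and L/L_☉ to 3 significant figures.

M ≈ 14.92; L/L_☉ ≈ 9.19×10^-5

d = 1/p = 1/4.43×10^-3″ = 225.7 pc
M = m − 5 log₁₀ d + 5 = 21.69 − 5·2.3536 + 5 = 14.922
M − M_☉ = 14.922 − 4.83 = 10.092
L/L_☉ = 10^(−0.4 × 10.092) = 9.187×10^-5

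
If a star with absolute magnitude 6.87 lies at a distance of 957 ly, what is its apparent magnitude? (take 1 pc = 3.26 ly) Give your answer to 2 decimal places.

m ≈ 14.21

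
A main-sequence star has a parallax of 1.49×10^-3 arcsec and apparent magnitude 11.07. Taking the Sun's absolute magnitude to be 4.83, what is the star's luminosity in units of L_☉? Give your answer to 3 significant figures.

L/L_☉ ≈ 14.4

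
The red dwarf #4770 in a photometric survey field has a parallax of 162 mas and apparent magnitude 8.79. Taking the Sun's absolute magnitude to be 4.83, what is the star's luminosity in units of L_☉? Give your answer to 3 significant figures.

d = 1/p = 1000/162 mas = 6.173 pc
M = m − 5 log₁₀ d + 5 = 8.79 − 5·0.7905 + 5 = 9.838
M − M_☉ = 9.838 − 4.83 = 5.008
L/L_☉ = 10^(−0.4 × 5.008) = 9.930×10^-3

L/L_☉ ≈ 9.93×10^-3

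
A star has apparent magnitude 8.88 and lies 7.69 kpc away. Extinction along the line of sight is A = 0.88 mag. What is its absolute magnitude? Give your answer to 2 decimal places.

M ≈ -6.43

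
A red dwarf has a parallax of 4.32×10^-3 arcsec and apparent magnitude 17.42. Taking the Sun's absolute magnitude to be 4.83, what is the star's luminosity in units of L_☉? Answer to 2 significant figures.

L/L_☉ ≈ 4.9×10^-3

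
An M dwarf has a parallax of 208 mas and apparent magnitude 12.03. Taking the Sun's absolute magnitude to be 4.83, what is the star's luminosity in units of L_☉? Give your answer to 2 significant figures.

L/L_☉ ≈ 3.0×10^-4

d = 1/p = 1000/208 mas = 4.808 pc
M = m − 5 log₁₀ d + 5 = 12.03 − 5·0.6819 + 5 = 13.620
M − M_☉ = 13.620 − 4.83 = 8.790
L/L_☉ = 10^(−0.4 × 8.790) = 3.047×10^-4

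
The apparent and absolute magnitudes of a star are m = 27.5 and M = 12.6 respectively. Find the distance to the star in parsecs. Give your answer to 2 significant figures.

d ≈ 9500 pc

μ = m − M = 14.900
m − M = 5 log₁₀ d − 5
log₁₀ d = (m − M)/5 + 1 = 3.9800
d = 10^3.9800 = 9550 pc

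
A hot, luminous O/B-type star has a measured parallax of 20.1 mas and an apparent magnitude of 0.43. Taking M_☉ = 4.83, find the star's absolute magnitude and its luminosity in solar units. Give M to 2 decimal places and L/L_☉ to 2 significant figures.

M ≈ -3.05; L/L_☉ ≈ 1400

d = 1/p = 1000/20.1 mas = 49.75 pc
M = m − 5 log₁₀ d + 5 = 0.43 − 5·1.6968 + 5 = -3.054
M − M_☉ = -3.054 − 4.83 = -7.884
L/L_☉ = 10^(−0.4 × -7.884) = 1424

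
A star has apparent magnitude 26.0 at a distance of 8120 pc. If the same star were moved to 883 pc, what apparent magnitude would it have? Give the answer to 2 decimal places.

Flux ∝ 1/d², so Δm = 5 log₁₀(d₂/d₁) = 5 log₁₀(883/8120) = -4.818
m₂ = m₁ + Δm = 26.0 + (-4.818) = 21.182

m ≈ 21.18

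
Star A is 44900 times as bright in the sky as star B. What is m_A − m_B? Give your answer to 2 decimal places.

m_A − m_B ≈ -11.63

Pogson: Δm = −2.5 log₁₀(ratio) = −2.5 log₁₀(44900) = −2.5 × 4.6522 = -11.631
Star A is brighter, so it has the smaller magnitude: the difference is negative.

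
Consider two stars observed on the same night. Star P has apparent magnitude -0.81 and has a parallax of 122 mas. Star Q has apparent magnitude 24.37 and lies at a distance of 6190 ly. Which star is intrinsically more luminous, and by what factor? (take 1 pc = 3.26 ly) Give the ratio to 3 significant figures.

Star P: p = 122 mas = 0.122″ → d = 1/p = 8.197 pc
Star P: M = m − 5 log₁₀ d + 5 = -0.81 − 5·0.9136 + 5 = -0.378
Star Q: d = 6190 ly / 3.26 = 1899 pc
Star Q: M = m − 5 log₁₀ d + 5 = 24.37 − 5·3.2785 + 5 = 12.978
ΔM = M_P − M_Q = -0.378 − (12.978) = -13.356; smaller M is more luminous → Star P.
L ratio = 10^(0.4 |ΔM|) = 10^5.342 = 220000

Star P is more luminous, by a factor of 220000.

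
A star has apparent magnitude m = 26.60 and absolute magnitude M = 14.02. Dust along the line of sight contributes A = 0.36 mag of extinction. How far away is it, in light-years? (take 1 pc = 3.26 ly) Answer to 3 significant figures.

m − M = 5 log₁₀(d/10 pc) + A  ⇒  26.60 − (14.02) − 0.36 = 5 log₁₀(d/10)
12.220 = 5 log₁₀(d/10)
log₁₀ d = (m − M − A)/5 + 1 = 3.4440
d = 10^3.4440 = 2780 pc
= 9062 ly

d ≈ 9060 ly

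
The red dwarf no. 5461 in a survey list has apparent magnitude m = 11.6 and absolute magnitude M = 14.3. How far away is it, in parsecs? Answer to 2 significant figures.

d ≈ 2.9 pc

μ = m − M = -2.700
m − M = 5 log₁₀ d − 5
log₁₀ d = (m − M)/5 + 1 = 0.4600
d = 10^0.4600 = 2.884 pc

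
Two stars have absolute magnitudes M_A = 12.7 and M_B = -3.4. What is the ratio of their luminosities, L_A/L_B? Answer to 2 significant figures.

L_A/L_B ≈ 3.6×10^-7

ΔM = M_A − M_B = 16.1
L_A/L_B = 10^(−0.4 ΔM) = 10^-6.440 = 3.631×10^-7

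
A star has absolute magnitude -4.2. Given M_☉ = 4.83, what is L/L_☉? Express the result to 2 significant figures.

L/L_☉ ≈ 4100

M − M_☉ = -4.2 − 4.83 = -9.030
L/L_☉ = 10^(−0.4 (M − M_☉)) = 10^3.612 = 4093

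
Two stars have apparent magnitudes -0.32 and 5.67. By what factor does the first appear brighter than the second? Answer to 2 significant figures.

Δm = -0.32 − (5.67) = -5.99
Flux ratio = 10^(−0.4 Δm) = 10^(−0.4 × -5.99) = 10^2.396 = 248.9

250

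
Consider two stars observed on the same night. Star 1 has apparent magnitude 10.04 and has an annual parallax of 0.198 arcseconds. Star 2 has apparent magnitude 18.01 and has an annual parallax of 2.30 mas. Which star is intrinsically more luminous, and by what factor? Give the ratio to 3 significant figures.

Star 1: d = 1/p = 1/0.198″ = 5.051 pc
Star 1: M = m − 5 log₁₀ d + 5 = 10.04 − 5·0.7033 + 5 = 11.523
Star 2: p = 2.30 mas = 2.30×10^-3″ → d = 1/p = 434.8 pc
Star 2: M = m − 5 log₁₀ d + 5 = 18.01 − 5·2.6383 + 5 = 9.819
ΔM = M_1 − M_2 = 11.523 − (9.819) = 1.705; smaller M is more luminous → Star 2.
L ratio = 10^(0.4 |ΔM|) = 10^0.682 = 4.807

Star 2 is more luminous, by a factor of 4.81.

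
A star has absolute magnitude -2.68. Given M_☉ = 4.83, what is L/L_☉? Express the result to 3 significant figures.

M − M_☉ = -2.68 − 4.83 = -7.510
L/L_☉ = 10^(−0.4 (M − M_☉)) = 10^3.004 = 1009

L/L_☉ ≈ 1010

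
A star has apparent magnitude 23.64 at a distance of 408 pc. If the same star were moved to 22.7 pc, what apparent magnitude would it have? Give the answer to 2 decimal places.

Flux ∝ 1/d², so Δm = 5 log₁₀(d₂/d₁) = 5 log₁₀(22.7/408) = -6.273
m₂ = m₁ + Δm = 23.64 + (-6.273) = 17.367

m ≈ 17.37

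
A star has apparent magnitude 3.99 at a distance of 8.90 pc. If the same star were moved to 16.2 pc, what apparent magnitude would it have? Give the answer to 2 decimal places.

m ≈ 5.29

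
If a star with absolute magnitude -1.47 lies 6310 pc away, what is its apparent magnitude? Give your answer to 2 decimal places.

m = M + 5 log₁₀ d − 5 = -1.47 + 5·3.8000 − 5 = 12.530

m ≈ 12.53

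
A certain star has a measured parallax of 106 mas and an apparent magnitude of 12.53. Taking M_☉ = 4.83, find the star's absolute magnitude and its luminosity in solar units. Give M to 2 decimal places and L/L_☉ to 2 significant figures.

M ≈ 12.66; L/L_☉ ≈ 7.4×10^-4

d = 1/p = 1000/106 mas = 9.434 pc
M = m − 5 log₁₀ d + 5 = 12.53 − 5·0.9747 + 5 = 12.657
M − M_☉ = 12.657 − 4.83 = 7.827
L/L_☉ = 10^(−0.4 × 7.827) = 7.403×10^-4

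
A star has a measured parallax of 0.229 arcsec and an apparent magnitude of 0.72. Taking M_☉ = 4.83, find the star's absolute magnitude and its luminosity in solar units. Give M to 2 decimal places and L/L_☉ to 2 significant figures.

M ≈ 2.52; L/L_☉ ≈ 8.4

d = 1/p = 1/0.229″ = 4.367 pc
M = m − 5 log₁₀ d + 5 = 0.72 − 5·0.6402 + 5 = 2.519
M − M_☉ = 2.519 − 4.83 = -2.311
L/L_☉ = 10^(−0.4 × -2.311) = 8.401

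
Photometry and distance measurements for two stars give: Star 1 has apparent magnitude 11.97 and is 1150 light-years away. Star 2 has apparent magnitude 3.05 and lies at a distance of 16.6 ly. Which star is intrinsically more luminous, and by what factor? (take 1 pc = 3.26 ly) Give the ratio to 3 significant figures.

Star 1 is more luminous, by a factor of 1.30.

Star 1: d = 1150 ly / 3.26 = 352.8 pc
Star 1: M = m − 5 log₁₀ d + 5 = 11.97 − 5·2.5475 + 5 = 4.233
Star 2: d = 16.6 ly / 3.26 = 5.092 pc
Star 2: M = m − 5 log₁₀ d + 5 = 3.05 − 5·0.7069 + 5 = 4.516
ΔM = M_1 − M_2 = 4.233 − (4.516) = -0.283; smaller M is more luminous → Star 1.
L ratio = 10^(0.4 |ΔM|) = 10^0.113 = 1.298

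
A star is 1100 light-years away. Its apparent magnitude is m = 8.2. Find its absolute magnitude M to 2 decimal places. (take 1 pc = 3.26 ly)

M ≈ 0.56

d = 1100 ly / 3.26 = 337.4 pc
5 log₁₀(d/10 pc) = 5 log₁₀(337.4) − 5 = 7.641
M = m − 5 log₁₀(d/10) = 8.2 − 7.641 = 0.559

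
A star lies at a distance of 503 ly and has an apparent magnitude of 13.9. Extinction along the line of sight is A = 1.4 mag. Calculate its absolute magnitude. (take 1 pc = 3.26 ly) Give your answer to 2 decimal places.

d = 503 ly / 3.26 = 154.3 pc
5 log₁₀(d/10 pc) = 5 log₁₀(154.3) − 5 = 5.942
M = m − 5 log₁₀(d/10) − A = 13.9 − 5.942 − 1.4 = 6.558

M ≈ 6.56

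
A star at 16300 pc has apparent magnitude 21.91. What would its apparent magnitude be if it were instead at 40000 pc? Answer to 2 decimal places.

m ≈ 23.86

Flux ∝ 1/d², so Δm = 5 log₁₀(d₂/d₁) = 5 log₁₀(40000/16300) = 1.949
m₂ = m₁ + Δm = 21.91 + (1.949) = 23.859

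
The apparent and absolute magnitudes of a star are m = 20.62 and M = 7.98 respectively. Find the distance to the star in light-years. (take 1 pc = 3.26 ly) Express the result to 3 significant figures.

μ = m − M = 12.640
m − M = 5 log₁₀ d − 5
log₁₀ d = (m − M)/5 + 1 = 3.5280
d = 10^3.5280 = 3373 pc
= 11000 ly

d ≈ 11000 ly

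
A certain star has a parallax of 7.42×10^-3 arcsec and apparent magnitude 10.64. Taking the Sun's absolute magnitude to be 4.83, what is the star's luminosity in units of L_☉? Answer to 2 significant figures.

L/L_☉ ≈ 0.86

d = 1/p = 1/7.42×10^-3″ = 134.8 pc
M = m − 5 log₁₀ d + 5 = 10.64 − 5·2.1296 + 5 = 4.992
M − M_☉ = 4.992 − 4.83 = 0.162
L/L_☉ = 10^(−0.4 × 0.162) = 0.8614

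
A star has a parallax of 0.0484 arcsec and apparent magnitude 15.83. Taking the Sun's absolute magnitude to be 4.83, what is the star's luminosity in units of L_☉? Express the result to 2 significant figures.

L/L_☉ ≈ 1.7×10^-4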